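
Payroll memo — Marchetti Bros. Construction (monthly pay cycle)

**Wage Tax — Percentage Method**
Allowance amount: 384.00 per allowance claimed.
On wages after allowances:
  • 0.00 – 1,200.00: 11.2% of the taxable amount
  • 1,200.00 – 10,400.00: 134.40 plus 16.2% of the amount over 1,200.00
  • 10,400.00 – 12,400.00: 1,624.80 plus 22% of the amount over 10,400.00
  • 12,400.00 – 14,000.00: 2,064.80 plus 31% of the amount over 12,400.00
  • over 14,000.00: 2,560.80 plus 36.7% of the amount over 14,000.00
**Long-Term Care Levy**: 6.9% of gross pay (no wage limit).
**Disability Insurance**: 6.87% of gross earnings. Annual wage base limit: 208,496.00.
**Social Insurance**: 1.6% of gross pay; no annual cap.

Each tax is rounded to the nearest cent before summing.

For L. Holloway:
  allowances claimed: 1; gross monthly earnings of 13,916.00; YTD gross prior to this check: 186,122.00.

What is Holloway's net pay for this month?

Wage Tax: taxable = 13,916.00 − 1×384.00 = 13,532.00
  2,064.80 + 31% × (13,532.00 − 12,400.00) = 2,064.80 + 31% × 1,132.00 = 2,415.72
Long-Term Care Levy: 6.9% × 13,916.00 = 960.20
Disability Insurance: 6.87% × 13,916.00 = 956.03
Social Insurance: 1.6% × 13,916.00 = 222.66
Total withheld: 2,415.72 + 960.20 + 956.03 + 222.66 = 4,554.61
Net pay: 13,916.00 − 4,554.61 = 9,361.39

9,361.39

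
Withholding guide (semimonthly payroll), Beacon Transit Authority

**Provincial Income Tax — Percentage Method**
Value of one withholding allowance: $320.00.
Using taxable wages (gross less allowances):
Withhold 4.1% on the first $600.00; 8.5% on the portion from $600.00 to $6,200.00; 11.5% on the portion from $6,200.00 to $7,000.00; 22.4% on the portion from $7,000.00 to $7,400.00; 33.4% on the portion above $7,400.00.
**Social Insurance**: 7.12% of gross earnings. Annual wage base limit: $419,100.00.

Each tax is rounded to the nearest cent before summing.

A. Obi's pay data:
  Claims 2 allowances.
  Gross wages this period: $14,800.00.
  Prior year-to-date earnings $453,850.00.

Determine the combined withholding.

$2,940.04

Provincial Income Tax: taxable = $14,800.00 − 2×$320.00 = $14,160.00
  $682.20 + 33.4% × ($14,160.00 − $7,400.00) = $682.20 + 33.4% × $6,760.00 = $2,940.04
Social Insurance: YTD $453,850.00 ≥ cap $419,100.00 → $0.00
Total: $2,940.04 + $0.00 = $2,940.04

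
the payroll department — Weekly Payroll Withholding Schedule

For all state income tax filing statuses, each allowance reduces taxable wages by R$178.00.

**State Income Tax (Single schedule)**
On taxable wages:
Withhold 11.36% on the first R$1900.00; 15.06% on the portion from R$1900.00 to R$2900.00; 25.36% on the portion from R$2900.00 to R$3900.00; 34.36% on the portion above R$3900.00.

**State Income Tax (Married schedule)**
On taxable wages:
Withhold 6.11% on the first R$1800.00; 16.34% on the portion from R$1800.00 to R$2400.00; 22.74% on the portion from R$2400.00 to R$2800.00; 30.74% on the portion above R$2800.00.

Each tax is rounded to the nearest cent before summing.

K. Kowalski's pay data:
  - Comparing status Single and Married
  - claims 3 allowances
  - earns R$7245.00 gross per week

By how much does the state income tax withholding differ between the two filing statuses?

R$84.68

State Income Tax (Single): taxable = R$7245.00 − 3×R$178.00 = R$6711.00
  R$620.04 + 34.36% × (R$6711.00 − R$3900.00) = R$620.04 + 34.36% × R$2811.00 = R$1585.90
State Income Tax (Married): taxable = R$7245.00 − 3×R$178.00 = R$6711.00
  R$298.98 + 30.74% × (R$6711.00 − R$2800.00) = R$298.98 + 30.74% × R$3911.00 = R$1501.22
Difference: |R$1585.90 − R$1501.22| = R$84.68 (higher under Single)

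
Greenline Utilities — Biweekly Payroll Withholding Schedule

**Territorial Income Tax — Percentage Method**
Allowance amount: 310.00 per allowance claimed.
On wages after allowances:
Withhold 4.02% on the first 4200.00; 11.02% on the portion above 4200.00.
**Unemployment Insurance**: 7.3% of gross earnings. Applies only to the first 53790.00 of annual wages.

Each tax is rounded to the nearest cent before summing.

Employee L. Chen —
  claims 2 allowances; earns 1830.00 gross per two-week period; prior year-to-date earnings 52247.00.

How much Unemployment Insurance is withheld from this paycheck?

112.64

Unemployment Insurance: cap 53790.00 − YTD 52247.00 = 1543.00 subject; 7.3% × 1543.00 = 112.64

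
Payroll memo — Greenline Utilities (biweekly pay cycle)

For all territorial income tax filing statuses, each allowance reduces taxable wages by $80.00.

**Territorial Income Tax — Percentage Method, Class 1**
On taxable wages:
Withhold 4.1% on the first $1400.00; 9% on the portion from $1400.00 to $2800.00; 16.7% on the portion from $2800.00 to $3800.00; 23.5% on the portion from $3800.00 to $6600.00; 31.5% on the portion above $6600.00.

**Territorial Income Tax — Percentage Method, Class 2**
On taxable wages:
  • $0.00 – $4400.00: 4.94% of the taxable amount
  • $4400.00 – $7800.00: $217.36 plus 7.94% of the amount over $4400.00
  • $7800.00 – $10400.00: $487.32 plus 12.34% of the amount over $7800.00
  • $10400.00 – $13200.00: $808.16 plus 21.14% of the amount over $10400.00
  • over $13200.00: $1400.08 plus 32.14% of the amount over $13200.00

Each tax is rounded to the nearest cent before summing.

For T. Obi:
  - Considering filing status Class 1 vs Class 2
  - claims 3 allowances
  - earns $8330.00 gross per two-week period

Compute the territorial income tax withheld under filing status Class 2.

$523.11

Territorial Income Tax (Class 2): taxable = $8330.00 − 3×$80.00 = $8090.00
  $487.32 + 12.34% × ($8090.00 − $7800.00) = $487.32 + 12.34% × $290.00 = $523.11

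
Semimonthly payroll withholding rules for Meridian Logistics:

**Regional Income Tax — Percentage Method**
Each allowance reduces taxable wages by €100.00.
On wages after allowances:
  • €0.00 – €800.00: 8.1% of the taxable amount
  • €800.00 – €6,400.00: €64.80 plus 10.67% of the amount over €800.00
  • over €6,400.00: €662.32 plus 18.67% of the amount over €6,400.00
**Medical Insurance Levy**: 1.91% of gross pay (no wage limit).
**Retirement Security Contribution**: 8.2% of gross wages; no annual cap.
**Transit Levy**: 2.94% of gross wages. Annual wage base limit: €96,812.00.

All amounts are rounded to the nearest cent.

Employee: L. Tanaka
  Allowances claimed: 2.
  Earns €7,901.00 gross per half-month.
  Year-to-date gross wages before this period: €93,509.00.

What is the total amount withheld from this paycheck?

€1,801.12

Regional Income Tax: taxable = €7,901.00 − 2×€100.00 = €7,701.00
  €662.32 + 18.67% × (€7,701.00 − €6,400.00) = €662.32 + 18.67% × €1,301.00 = €905.22
Medical Insurance Levy: 1.91% × €7,901.00 = €150.91
Retirement Security Contribution: 8.2% × €7,901.00 = €647.88
Transit Levy: cap €96,812.00 − YTD €93,509.00 = €3,303.00 subject; 2.94% × €3,303.00 = €97.11
Total: €905.22 + €150.91 + €647.88 + €97.11 = €1,801.12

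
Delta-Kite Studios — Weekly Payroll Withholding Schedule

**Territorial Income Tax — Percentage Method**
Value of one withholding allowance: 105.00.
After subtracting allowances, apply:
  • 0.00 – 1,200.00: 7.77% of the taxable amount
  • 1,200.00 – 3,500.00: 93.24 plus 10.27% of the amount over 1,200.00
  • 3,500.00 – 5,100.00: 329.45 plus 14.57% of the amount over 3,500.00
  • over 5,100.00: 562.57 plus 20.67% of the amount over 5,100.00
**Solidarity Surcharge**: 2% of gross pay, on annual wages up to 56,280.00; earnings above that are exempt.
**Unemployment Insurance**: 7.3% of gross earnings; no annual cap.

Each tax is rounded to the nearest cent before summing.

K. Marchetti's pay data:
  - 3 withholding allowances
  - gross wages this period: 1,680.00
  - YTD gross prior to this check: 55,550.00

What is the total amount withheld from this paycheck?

247.43

Territorial Income Tax: taxable = 1,680.00 − 3×105.00 = 1,365.00
  93.24 + 10.27% × (1,365.00 − 1,200.00) = 93.24 + 10.27% × 165.00 = 110.19
Solidarity Surcharge: cap 56,280.00 − YTD 55,550.00 = 730.00 subject; 2% × 730.00 = 14.60
Unemployment Insurance: 7.3% × 1,680.00 = 122.64
Total: 110.19 + 14.60 + 122.64 = 247.43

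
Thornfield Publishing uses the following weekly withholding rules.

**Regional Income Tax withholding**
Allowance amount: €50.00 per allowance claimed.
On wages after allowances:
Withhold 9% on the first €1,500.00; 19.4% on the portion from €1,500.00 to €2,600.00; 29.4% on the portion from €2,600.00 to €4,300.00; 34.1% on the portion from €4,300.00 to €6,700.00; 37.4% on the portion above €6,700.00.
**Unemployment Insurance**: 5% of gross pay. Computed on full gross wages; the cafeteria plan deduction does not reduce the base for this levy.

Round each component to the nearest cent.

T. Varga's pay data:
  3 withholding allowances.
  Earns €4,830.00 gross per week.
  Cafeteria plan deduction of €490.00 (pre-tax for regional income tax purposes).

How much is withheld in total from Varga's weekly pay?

Regional Income Tax: taxable = €4,830.00 − €490.00 − 3×€50.00 = €4,190.00
  €348.40 + 29.4% × (€4,190.00 − €2,600.00) = €348.40 + 29.4% × €1,590.00 = €815.86
Unemployment Insurance: 5% × €4,830.00 = €241.50
Total: €815.86 + €241.50 = €1,057.36

€1,057.36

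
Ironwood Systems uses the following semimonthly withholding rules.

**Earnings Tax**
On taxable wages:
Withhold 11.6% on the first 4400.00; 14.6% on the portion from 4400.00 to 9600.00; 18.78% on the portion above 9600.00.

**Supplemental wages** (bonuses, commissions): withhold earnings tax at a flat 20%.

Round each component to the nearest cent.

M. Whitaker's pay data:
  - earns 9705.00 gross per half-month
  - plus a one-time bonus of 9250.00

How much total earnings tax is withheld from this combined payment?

Earnings Tax: taxable = 9705.00
  1269.60 + 18.78% × (9705.00 − 9600.00) = 1269.60 + 18.78% × 105.00 = 1289.32
Supplemental (20% flat on bonus): 20% × 9250.00 = 1850.00
Total earnings tax: 1289.32 + 1850.00 = 3139.32

3139.32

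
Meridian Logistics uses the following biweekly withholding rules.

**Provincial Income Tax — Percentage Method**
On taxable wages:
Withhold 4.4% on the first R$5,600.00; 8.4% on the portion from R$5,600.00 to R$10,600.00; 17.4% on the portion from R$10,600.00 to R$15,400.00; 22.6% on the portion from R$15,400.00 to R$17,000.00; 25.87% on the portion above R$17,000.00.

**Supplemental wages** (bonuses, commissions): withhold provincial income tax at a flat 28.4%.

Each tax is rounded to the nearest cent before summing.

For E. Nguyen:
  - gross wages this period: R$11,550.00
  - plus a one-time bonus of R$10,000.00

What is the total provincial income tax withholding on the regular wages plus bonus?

Provincial Income Tax: taxable = R$11,550.00
  R$666.40 + 17.4% × (R$11,550.00 − R$10,600.00) = R$666.40 + 17.4% × R$950.00 = R$831.70
Supplemental (28.4% flat on bonus): 28.4% × R$10,000.00 = R$2,840.00
Total provincial income tax: R$831.70 + R$2,840.00 = R$3,671.70

R$3,671.70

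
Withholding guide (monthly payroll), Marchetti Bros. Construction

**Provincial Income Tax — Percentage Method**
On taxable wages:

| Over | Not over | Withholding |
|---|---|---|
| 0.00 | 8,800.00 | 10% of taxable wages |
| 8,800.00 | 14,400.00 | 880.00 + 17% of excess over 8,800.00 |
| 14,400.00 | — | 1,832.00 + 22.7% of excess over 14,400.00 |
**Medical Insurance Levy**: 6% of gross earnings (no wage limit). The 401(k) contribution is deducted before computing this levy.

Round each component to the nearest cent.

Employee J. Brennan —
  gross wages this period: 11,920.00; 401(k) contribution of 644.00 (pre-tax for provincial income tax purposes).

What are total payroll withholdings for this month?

1,977.48

Provincial Income Tax: taxable = 11,920.00 − 644.00 = 11,276.00
  880.00 + 17% × (11,276.00 − 8,800.00) = 880.00 + 17% × 2,476.00 = 1,300.92
Medical Insurance Levy: 6% × 11,276.00 = 676.56
Total: 1,300.92 + 676.56 = 1,977.48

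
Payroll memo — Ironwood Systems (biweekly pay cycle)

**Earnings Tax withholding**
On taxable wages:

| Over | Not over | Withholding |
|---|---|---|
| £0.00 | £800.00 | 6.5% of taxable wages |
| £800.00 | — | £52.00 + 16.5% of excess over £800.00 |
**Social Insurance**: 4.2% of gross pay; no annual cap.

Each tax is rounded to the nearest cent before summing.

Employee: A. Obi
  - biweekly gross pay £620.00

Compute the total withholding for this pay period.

Earnings Tax: taxable = £620.00
  6.5% × £620.00 = £40.30
Social Insurance: 4.2% × £620.00 = £26.04
Total: £40.30 + £26.04 = £66.34

£66.34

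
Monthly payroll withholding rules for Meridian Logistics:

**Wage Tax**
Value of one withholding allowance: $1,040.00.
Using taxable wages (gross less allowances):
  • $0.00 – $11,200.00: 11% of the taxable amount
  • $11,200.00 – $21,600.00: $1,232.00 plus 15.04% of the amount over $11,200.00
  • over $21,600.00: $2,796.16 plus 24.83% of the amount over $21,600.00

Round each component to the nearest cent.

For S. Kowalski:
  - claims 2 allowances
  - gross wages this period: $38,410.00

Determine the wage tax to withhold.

$6,453.62

Wage Tax: taxable = $38,410.00 − 2×$1,040.00 = $36,330.00
  $2,796.16 + 24.83% × ($36,330.00 − $21,600.00) = $2,796.16 + 24.83% × $14,730.00 = $6,453.62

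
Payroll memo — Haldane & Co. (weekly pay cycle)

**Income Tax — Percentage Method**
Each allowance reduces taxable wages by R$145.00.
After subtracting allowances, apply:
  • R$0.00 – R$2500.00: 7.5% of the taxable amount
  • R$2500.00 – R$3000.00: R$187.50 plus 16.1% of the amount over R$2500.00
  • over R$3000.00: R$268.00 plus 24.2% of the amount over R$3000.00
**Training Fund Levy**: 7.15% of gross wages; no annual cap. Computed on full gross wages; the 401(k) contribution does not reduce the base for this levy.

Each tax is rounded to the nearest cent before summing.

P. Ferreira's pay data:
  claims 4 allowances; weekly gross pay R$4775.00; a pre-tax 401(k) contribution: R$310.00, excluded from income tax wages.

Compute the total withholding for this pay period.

Income Tax: taxable = R$4775.00 − R$310.00 − 4×R$145.00 = R$3885.00
  R$268.00 + 24.2% × (R$3885.00 − R$3000.00) = R$268.00 + 24.2% × R$885.00 = R$482.17
Training Fund Levy: 7.15% × R$4775.00 = R$341.41
Total: R$482.17 + R$341.41 = R$823.58

R$823.58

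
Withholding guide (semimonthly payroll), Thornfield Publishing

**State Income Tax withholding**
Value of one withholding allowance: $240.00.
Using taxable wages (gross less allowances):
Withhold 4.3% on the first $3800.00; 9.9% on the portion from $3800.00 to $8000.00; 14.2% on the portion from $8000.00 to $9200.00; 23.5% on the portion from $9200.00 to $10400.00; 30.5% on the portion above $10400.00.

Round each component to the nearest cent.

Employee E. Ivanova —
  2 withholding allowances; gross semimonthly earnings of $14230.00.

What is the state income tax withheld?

$2053.35

State Income Tax: taxable = $14230.00 − 2×$240.00 = $13750.00
  $1031.60 + 30.5% × ($13750.00 − $10400.00) = $1031.60 + 30.5% × $3350.00 = $2053.35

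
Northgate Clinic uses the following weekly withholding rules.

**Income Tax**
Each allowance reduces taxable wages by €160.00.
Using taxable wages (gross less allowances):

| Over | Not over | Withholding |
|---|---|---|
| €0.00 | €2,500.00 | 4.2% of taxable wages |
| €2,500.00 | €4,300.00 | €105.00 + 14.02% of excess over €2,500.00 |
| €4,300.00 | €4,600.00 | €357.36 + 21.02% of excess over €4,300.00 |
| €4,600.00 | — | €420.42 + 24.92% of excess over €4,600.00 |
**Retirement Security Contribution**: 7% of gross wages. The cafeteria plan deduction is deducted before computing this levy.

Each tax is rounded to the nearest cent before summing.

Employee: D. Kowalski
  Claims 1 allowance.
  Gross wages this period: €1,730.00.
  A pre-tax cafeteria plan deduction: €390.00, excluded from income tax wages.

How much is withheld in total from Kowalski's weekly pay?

Income Tax: taxable = €1,730.00 − €390.00 − 1×€160.00 = €1,180.00
  4.2% × €1,180.00 = €49.56
Retirement Security Contribution: 7% × €1,340.00 = €93.80
Total: €49.56 + €93.80 = €143.36

€143.36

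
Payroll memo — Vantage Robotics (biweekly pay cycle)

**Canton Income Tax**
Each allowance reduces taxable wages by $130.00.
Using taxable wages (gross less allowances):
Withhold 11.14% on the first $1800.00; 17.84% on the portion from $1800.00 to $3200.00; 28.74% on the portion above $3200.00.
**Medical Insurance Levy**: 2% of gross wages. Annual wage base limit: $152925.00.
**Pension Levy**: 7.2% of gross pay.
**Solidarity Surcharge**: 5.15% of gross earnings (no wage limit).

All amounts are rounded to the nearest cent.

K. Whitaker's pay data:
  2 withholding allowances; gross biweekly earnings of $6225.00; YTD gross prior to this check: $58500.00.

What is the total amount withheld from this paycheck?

Canton Income Tax: taxable = $6225.00 − 2×$130.00 = $5965.00
  $450.28 + 28.74% × ($5965.00 − $3200.00) = $450.28 + 28.74% × $2765.00 = $1244.94
Medical Insurance Levy: 2% × $6225.00 = $124.50
Pension Levy: 7.2% × $6225.00 = $448.20
Solidarity Surcharge: 5.15% × $6225.00 = $320.59
Total: $1244.94 + $124.50 + $448.20 + $320.59 = $2138.23

$2138.23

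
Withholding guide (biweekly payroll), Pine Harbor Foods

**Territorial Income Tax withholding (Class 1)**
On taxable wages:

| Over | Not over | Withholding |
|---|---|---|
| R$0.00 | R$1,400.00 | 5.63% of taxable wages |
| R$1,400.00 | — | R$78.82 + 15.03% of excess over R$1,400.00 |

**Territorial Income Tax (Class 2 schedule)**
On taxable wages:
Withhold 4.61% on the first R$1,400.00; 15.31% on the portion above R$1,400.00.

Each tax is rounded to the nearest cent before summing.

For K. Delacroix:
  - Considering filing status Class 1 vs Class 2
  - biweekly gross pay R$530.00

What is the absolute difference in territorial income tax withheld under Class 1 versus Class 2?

Territorial Income Tax (Class 1): taxable = R$530.00
  5.63% × R$530.00 = R$29.84
Territorial Income Tax (Class 2): taxable = R$530.00
  4.61% × R$530.00 = R$24.43
Difference: |R$29.84 − R$24.43| = R$5.41 (higher under Class 1)

R$5.41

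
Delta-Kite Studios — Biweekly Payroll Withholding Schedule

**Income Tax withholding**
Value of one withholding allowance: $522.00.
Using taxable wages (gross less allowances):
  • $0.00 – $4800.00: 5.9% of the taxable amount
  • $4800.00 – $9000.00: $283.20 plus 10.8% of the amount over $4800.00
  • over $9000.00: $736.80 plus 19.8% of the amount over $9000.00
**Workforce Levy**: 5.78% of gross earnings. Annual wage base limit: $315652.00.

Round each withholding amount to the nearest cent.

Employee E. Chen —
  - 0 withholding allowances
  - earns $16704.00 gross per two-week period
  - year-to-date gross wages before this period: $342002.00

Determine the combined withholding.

Income Tax: taxable = $16704.00
  $736.80 + 19.8% × ($16704.00 − $9000.00) = $736.80 + 19.8% × $7704.00 = $2262.19
Workforce Levy: YTD $342002.00 ≥ cap $315652.00 → $0.00
Total: $2262.19 + $0.00 = $2262.19

$2262.19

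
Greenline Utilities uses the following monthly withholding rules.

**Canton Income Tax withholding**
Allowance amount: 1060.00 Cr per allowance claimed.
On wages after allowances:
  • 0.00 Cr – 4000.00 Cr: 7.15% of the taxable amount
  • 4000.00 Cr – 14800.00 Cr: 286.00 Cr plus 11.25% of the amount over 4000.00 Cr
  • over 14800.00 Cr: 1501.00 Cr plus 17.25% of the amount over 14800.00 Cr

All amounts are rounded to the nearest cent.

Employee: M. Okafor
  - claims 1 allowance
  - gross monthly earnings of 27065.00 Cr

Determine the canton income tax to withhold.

3433.86 Cr

Canton Income Tax: taxable = 27065.00 Cr − 1×1060.00 Cr = 26005.00 Cr
  1501.00 Cr + 17.25% × (26005.00 Cr − 14800.00 Cr) = 1501.00 Cr + 17.25% × 11205.00 Cr = 3433.86 Cr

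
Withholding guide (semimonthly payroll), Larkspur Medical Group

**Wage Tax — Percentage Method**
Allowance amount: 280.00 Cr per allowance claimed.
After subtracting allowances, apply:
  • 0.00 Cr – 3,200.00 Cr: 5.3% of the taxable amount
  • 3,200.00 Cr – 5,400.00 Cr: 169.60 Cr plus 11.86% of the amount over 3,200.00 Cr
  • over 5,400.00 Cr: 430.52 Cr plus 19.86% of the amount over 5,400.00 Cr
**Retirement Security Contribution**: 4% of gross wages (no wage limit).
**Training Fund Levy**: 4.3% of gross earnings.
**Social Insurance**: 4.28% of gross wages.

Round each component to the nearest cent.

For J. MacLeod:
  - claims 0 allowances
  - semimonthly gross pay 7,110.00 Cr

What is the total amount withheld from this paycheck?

1,664.57 Cr

Wage Tax: taxable = 7,110.00 Cr
  430.52 Cr + 19.86% × (7,110.00 Cr − 5,400.00 Cr) = 430.52 Cr + 19.86% × 1,710.00 Cr = 770.13 Cr
Retirement Security Contribution: 4% × 7,110.00 Cr = 284.40 Cr
Training Fund Levy: 4.3% × 7,110.00 Cr = 305.73 Cr
Social Insurance: 4.28% × 7,110.00 Cr = 304.31 Cr
Total: 770.13 Cr + 284.40 Cr + 305.73 Cr + 304.31 Cr = 1,664.57 Cr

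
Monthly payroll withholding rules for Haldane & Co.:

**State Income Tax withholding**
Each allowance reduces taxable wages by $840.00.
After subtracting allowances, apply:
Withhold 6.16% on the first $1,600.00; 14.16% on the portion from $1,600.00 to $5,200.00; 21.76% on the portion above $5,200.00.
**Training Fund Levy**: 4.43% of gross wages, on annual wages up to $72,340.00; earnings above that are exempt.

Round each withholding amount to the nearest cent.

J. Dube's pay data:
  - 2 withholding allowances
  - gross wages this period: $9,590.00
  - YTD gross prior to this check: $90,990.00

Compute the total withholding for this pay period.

State Income Tax: taxable = $9,590.00 − 2×$840.00 = $7,910.00
  $608.32 + 21.76% × ($7,910.00 − $5,200.00) = $608.32 + 21.76% × $2,710.00 = $1,198.02
Training Fund Levy: YTD $90,990.00 ≥ cap $72,340.00 → $0.00
Total: $1,198.02 + $0.00 = $1,198.02

$1,198.02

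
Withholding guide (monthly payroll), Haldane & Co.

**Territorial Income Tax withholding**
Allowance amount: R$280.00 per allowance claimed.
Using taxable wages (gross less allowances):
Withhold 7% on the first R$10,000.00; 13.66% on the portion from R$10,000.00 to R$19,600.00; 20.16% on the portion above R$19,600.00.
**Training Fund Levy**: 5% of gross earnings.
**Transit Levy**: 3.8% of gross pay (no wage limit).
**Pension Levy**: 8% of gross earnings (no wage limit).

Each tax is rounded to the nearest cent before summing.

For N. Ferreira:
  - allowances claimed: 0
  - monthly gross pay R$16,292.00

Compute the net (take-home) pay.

R$11,995.45

Territorial Income Tax: taxable = R$16,292.00
  R$700.00 + 13.66% × (R$16,292.00 − R$10,000.00) = R$700.00 + 13.66% × R$6,292.00 = R$1,559.49
Training Fund Levy: 5% × R$16,292.00 = R$814.60
Transit Levy: 3.8% × R$16,292.00 = R$619.10
Pension Levy: 8% × R$16,292.00 = R$1,303.36
Total withheld: R$1,559.49 + R$814.60 + R$619.10 + R$1,303.36 = R$4,296.55
Net pay: R$16,292.00 − R$4,296.55 = R$11,995.45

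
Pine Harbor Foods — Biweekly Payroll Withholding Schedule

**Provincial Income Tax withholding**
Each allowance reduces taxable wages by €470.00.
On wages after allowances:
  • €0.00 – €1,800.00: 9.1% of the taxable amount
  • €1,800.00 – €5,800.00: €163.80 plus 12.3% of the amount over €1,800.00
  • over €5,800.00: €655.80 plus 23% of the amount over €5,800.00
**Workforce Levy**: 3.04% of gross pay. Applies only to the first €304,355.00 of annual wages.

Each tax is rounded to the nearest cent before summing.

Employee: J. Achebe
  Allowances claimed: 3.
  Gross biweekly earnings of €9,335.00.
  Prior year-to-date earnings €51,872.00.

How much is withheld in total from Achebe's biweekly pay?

Provincial Income Tax: taxable = €9,335.00 − 3×€470.00 = €7,925.00
  €655.80 + 23% × (€7,925.00 − €5,800.00) = €655.80 + 23% × €2,125.00 = €1,144.55
Workforce Levy: 3.04% × €9,335.00 = €283.78
Total: €1,144.55 + €283.78 = €1,428.33

€1,428.33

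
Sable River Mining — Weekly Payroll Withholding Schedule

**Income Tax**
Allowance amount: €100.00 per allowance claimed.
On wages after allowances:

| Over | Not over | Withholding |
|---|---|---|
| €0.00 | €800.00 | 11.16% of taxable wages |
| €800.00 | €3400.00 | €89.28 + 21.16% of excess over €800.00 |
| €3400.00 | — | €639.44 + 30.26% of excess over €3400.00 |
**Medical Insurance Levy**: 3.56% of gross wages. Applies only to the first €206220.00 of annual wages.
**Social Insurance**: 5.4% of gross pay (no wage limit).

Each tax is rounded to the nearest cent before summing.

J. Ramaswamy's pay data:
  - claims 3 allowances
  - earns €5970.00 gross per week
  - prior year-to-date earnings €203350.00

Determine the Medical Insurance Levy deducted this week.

€102.17

Medical Insurance Levy: cap €206220.00 − YTD €203350.00 = €2870.00 subject; 3.56% × €2870.00 = €102.17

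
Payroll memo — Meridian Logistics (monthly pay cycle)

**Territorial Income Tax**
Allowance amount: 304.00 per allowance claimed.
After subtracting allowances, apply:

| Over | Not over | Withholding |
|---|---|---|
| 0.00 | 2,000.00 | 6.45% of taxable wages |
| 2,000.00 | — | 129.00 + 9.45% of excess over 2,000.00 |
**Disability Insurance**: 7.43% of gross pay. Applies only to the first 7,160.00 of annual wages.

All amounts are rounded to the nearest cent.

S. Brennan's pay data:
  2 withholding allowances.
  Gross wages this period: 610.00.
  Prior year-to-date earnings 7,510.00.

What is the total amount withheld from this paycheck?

0.13

Territorial Income Tax: taxable = 610.00 − 2×304.00 = 2.00
  6.45% × 2.00 = 0.13
Disability Insurance: YTD 7,510.00 ≥ cap 7,160.00 → 0.00
Total: 0.13 + 0.00 = 0.13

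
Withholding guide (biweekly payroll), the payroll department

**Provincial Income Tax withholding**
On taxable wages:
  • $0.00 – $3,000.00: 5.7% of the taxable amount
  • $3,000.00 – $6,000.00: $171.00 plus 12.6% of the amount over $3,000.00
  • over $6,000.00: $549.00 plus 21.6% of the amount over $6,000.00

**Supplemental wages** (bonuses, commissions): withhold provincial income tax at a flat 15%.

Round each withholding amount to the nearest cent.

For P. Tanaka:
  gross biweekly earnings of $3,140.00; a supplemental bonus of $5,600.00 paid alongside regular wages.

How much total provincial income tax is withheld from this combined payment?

Provincial Income Tax: taxable = $3,140.00
  $171.00 + 12.6% × ($3,140.00 − $3,000.00) = $171.00 + 12.6% × $140.00 = $188.64
Supplemental (15% flat on bonus): 15% × $5,600.00 = $840.00
Total provincial income tax: $188.64 + $840.00 = $1,028.64

$1,028.64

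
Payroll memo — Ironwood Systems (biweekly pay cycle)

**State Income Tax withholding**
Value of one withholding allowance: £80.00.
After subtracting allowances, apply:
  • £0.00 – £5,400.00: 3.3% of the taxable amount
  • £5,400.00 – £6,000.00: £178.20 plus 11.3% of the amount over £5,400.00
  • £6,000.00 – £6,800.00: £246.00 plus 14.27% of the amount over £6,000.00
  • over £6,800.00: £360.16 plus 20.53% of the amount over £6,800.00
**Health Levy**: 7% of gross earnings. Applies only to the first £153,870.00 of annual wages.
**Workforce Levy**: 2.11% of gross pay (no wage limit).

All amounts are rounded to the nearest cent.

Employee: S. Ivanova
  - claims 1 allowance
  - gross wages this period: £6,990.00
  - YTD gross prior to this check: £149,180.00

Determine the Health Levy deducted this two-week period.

£328.30

Health Levy: cap £153,870.00 − YTD £149,180.00 = £4,690.00 subject; 7% × £4,690.00 = £328.30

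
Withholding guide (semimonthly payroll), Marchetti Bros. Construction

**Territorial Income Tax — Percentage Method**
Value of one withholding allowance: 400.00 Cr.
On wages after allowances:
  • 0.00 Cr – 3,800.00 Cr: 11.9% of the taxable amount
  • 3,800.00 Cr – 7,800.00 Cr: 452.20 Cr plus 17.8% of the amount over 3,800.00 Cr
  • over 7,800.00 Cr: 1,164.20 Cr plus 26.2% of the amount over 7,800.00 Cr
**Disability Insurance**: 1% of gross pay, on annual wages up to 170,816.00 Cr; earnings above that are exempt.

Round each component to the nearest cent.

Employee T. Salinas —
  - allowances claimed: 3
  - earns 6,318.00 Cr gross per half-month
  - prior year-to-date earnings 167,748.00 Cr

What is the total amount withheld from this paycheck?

Territorial Income Tax: taxable = 6,318.00 Cr − 3×400.00 Cr = 5,118.00 Cr
  452.20 Cr + 17.8% × (5,118.00 Cr − 3,800.00 Cr) = 452.20 Cr + 17.8% × 1,318.00 Cr = 686.80 Cr
Disability Insurance: cap 170,816.00 Cr − YTD 167,748.00 Cr = 3,068.00 Cr subject; 1% × 3,068.00 Cr = 30.68 Cr
Total: 686.80 Cr + 30.68 Cr = 717.48 Cr

717.48 Cr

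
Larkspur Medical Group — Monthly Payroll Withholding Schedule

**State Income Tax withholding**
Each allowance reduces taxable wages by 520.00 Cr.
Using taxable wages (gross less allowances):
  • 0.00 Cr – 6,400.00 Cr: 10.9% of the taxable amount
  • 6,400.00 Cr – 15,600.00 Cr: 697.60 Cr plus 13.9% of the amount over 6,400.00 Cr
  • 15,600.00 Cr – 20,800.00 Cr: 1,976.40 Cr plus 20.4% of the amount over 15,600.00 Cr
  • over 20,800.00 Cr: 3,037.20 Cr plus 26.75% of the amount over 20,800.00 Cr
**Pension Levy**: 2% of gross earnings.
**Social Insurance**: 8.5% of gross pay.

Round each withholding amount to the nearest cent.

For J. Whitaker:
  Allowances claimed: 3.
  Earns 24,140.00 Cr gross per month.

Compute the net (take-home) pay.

18,091.95 Cr

State Income Tax: taxable = 24,140.00 Cr − 3×520.00 Cr = 22,580.00 Cr
  3,037.20 Cr + 26.75% × (22,580.00 Cr − 20,800.00 Cr) = 3,037.20 Cr + 26.75% × 1,780.00 Cr = 3,513.35 Cr
Pension Levy: 2% × 24,140.00 Cr = 482.80 Cr
Social Insurance: 8.5% × 24,140.00 Cr = 2,051.90 Cr
Total withheld: 3,513.35 Cr + 482.80 Cr + 2,051.90 Cr = 6,048.05 Cr
Net pay: 24,140.00 Cr − 6,048.05 Cr = 18,091.95 Cr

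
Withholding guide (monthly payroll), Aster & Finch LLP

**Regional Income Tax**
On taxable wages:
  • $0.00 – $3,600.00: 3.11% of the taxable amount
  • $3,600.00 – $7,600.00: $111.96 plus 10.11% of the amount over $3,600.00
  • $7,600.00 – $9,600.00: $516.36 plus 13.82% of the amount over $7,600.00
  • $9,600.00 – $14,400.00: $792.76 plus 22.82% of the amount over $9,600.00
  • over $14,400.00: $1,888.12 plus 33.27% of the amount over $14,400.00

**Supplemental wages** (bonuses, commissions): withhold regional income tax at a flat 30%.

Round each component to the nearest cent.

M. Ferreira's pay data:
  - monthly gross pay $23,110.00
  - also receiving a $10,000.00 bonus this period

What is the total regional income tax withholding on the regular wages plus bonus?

$7,785.94

Regional Income Tax: taxable = $23,110.00
  $1,888.12 + 33.27% × ($23,110.00 − $14,400.00) = $1,888.12 + 33.27% × $8,710.00 = $4,785.94
Supplemental (30% flat on bonus): 30% × $10,000.00 = $3,000.00
Total regional income tax: $4,785.94 + $3,000.00 = $7,785.94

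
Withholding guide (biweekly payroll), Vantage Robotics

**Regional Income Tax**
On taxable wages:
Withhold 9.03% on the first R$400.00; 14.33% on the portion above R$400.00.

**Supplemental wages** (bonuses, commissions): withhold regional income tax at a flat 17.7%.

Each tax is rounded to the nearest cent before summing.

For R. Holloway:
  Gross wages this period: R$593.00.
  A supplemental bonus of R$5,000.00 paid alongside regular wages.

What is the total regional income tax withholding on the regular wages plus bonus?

Regional Income Tax: taxable = R$593.00
  R$36.12 + 14.33% × (R$593.00 − R$400.00) = R$36.12 + 14.33% × R$193.00 = R$63.78
Supplemental (17.7% flat on bonus): 17.7% × R$5,000.00 = R$885.00
Total regional income tax: R$63.78 + R$885.00 = R$948.78

R$948.78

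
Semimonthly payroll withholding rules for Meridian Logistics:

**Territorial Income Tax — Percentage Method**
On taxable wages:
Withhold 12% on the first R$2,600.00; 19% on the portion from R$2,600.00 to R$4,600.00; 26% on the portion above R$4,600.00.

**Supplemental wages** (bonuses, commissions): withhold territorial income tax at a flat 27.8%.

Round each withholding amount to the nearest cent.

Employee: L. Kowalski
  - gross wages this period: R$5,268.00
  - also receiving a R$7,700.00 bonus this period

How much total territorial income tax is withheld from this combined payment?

R$3,006.28

Territorial Income Tax: taxable = R$5,268.00
  R$692.00 + 26% × (R$5,268.00 − R$4,600.00) = R$692.00 + 26% × R$668.00 = R$865.68
Supplemental (27.8% flat on bonus): 27.8% × R$7,700.00 = R$2,140.60
Total territorial income tax: R$865.68 + R$2,140.60 = R$3,006.28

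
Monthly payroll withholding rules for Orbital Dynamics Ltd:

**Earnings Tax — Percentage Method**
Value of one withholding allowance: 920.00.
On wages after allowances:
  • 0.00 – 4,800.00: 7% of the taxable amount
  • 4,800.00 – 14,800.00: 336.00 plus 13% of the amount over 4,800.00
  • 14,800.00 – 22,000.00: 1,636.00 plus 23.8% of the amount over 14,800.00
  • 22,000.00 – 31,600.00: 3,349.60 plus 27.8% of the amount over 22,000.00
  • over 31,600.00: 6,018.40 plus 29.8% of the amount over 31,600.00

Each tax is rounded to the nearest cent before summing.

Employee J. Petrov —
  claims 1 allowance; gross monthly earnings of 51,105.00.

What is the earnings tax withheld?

Earnings Tax: taxable = 51,105.00 − 1×920.00 = 50,185.00
  6,018.40 + 29.8% × (50,185.00 − 31,600.00) = 6,018.40 + 29.8% × 18,585.00 = 11,556.73

11,556.73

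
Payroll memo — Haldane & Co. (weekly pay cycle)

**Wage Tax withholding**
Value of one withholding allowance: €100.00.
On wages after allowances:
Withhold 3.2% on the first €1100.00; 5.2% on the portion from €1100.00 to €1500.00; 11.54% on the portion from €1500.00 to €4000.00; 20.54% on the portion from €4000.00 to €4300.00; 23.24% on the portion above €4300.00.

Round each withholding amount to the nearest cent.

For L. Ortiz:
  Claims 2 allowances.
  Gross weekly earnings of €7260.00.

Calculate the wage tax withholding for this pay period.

€1047.54

Wage Tax: taxable = €7260.00 − 2×€100.00 = €7060.00
  €406.12 + 23.24% × (€7060.00 − €4300.00) = €406.12 + 23.24% × €2760.00 = €1047.54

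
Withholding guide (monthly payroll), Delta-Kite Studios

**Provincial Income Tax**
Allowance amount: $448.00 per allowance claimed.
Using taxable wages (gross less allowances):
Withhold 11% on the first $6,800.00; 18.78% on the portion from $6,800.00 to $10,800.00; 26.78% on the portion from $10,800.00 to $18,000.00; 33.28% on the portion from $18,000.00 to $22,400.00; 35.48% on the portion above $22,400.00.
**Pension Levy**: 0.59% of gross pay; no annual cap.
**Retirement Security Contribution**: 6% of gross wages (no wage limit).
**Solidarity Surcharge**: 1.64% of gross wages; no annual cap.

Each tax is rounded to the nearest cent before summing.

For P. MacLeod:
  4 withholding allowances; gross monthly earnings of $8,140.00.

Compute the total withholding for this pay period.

Provincial Income Tax: taxable = $8,140.00 − 4×$448.00 = $6,348.00
  11% × $6,348.00 = $698.28
Pension Levy: 0.59% × $8,140.00 = $48.03
Retirement Security Contribution: 6% × $8,140.00 = $488.40
Solidarity Surcharge: 1.64% × $8,140.00 = $133.50
Total: $698.28 + $48.03 + $488.40 + $133.50 = $1,368.21

$1,368.21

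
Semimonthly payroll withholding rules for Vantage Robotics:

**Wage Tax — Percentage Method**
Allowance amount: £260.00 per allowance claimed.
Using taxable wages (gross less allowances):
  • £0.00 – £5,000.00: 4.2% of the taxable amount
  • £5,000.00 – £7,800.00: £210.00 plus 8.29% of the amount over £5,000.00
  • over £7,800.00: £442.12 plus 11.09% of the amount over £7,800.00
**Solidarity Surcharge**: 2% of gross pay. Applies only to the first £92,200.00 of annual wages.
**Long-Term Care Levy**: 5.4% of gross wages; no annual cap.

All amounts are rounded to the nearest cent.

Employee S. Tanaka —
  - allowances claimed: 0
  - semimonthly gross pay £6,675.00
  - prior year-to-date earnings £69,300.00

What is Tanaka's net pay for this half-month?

£5,832.19

Wage Tax: taxable = £6,675.00
  £210.00 + 8.29% × (£6,675.00 − £5,000.00) = £210.00 + 8.29% × £1,675.00 = £348.86
Solidarity Surcharge: 2% × £6,675.00 = £133.50
Long-Term Care Levy: 5.4% × £6,675.00 = £360.45
Total withheld: £348.86 + £133.50 + £360.45 = £842.81
Net pay: £6,675.00 − £842.81 = £5,832.19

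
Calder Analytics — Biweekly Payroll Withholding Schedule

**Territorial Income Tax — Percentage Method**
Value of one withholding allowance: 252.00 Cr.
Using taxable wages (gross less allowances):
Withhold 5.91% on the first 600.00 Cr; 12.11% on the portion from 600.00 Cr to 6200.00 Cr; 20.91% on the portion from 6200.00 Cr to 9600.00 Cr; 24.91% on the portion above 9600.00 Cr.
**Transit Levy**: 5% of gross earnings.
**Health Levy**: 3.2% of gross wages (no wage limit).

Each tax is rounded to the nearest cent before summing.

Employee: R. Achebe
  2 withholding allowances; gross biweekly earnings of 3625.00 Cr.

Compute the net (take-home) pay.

2987.00 Cr

Territorial Income Tax: taxable = 3625.00 Cr − 2×252.00 Cr = 3121.00 Cr
  35.46 Cr + 12.11% × (3121.00 Cr − 600.00 Cr) = 35.46 Cr + 12.11% × 2521.00 Cr = 340.75 Cr
Transit Levy: 5% × 3625.00 Cr = 181.25 Cr
Health Levy: 3.2% × 3625.00 Cr = 116.00 Cr
Total withheld: 340.75 Cr + 181.25 Cr + 116.00 Cr = 638.00 Cr
Net pay: 3625.00 Cr − 638.00 Cr = 2987.00 Cr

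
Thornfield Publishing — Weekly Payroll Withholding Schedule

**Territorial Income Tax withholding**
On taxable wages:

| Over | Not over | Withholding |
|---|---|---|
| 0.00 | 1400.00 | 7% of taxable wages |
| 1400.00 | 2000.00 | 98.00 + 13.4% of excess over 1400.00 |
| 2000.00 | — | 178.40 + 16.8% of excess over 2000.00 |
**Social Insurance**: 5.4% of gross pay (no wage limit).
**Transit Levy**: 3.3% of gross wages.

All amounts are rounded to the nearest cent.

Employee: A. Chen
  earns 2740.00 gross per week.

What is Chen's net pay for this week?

Territorial Income Tax: taxable = 2740.00
  178.40 + 16.8% × (2740.00 − 2000.00) = 178.40 + 16.8% × 740.00 = 302.72
Social Insurance: 5.4% × 2740.00 = 147.96
Transit Levy: 3.3% × 2740.00 = 90.42
Total withheld: 302.72 + 147.96 + 90.42 = 541.10
Net pay: 2740.00 − 541.10 = 2198.90

2198.90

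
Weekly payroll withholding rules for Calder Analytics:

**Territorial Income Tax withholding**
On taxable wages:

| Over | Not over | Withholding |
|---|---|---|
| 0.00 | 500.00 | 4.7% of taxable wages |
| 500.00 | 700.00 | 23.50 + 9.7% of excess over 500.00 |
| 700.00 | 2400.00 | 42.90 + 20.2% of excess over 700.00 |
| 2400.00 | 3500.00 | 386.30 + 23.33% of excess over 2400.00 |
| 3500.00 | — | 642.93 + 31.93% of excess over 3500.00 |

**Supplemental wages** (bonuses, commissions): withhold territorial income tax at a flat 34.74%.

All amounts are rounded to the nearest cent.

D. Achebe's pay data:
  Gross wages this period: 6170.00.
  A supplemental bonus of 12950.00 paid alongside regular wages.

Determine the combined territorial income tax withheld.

Territorial Income Tax: taxable = 6170.00
  642.93 + 31.93% × (6170.00 − 3500.00) = 642.93 + 31.93% × 2670.00 = 1495.46
Supplemental (34.74% flat on bonus): 34.74% × 12950.00 = 4498.83
Total territorial income tax: 1495.46 + 4498.83 = 5994.29

5994.29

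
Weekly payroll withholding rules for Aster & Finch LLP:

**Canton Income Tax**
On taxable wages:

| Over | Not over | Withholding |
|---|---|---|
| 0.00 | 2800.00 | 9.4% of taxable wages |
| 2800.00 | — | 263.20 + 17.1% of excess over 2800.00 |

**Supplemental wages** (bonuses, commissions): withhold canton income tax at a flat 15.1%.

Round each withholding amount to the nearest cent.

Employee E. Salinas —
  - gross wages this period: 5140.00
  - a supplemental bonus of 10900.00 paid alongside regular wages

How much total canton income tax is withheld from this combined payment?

Canton Income Tax: taxable = 5140.00
  263.20 + 17.1% × (5140.00 − 2800.00) = 263.20 + 17.1% × 2340.00 = 663.34
Supplemental (15.1% flat on bonus): 15.1% × 10900.00 = 1645.90
Total canton income tax: 663.34 + 1645.90 = 2309.24

2309.24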